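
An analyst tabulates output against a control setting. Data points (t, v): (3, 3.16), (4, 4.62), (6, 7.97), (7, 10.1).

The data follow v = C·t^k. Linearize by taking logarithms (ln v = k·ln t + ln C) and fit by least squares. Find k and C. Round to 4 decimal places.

k = 1.3635, C = 0.7020

Taking logs, ln v = k·ln t + ln C, so regress ln v on ln t.
XᵀX = [[10.1257, 6.2226]; [6.2226, 4]], rhs = [11.6047, 7.0692]ᵀ  (here Σln t = 6.2226, Σ(ln t)² = 10.1257, Σln v = 7.0692, Σln t·ln v = 11.6047).
Slope k = (n·Σln t·ln v − Σln t·Σln v)/(n·Σ(ln t)² − (Σln t)²) = (4·11.6047 − 6.2226·7.0692)/1.7825 = 1.36347; ln C = (Σln v − k·Σln t)/n = -0.35378, so C = exp(-0.35378) = 0.70203.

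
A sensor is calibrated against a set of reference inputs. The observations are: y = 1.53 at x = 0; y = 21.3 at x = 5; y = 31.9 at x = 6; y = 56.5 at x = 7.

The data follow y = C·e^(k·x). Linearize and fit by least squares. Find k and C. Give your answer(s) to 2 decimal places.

k = 0.51, C = 1.54

Taking logs, ln y = k·x + ln C, so regress ln y on x.
Σx = 18.0000, Σ(x)² = 110.0000, Σln y = 10.9808, Σx·ln y = 64.3089.
Normal system: [[110.0000, 18.0000]; [18.0000, 4]]·[k, ln C]ᵀ = [64.3089, 10.9808]ᵀ.
Slope k = (n·Σx·ln y − Σx·Σln y)/(n·Σ(x)² − (Σx)²) = (4·64.3089 − 18.0000·10.9808)/116.0000 = 0.51363; ln C = (Σln y − k·Σx)/n = 0.43389, so C = exp(0.43389) = 1.54325.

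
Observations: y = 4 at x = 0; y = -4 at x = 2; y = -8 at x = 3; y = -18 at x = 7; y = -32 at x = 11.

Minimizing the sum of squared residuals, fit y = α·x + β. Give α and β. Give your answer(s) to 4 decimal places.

α = -3.1503, β = 2.8912

Compute the Gram sums: Σx·x = 183, Σx = 23, Σ1 = 5.
Moment sums: Σx·y = -510, Σy = -58.
Determinant 183·5 − 23² = 386.
α = ((-510)·5 − 23·(-58))/386 = -608/193; β = (183·(-58) − 23·(-510))/386 = 558/193.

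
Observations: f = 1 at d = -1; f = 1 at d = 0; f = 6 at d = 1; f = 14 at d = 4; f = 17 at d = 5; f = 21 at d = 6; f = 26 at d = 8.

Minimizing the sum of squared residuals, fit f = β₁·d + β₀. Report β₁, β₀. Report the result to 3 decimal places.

Compute the Gram sums: Σd·d = 143, Σd = 23, Σ1 = 7.
For Xᵀf: Σd·f = 480, Σf = 86.
Normal equations: [[143, 23]; [23, 7]]·[β₁, β₀]ᵀ = [480, 86]ᵀ.
Eliminating β₀: 7·(row 1) − 23·(row 2) gives 472·β₁ = 7·480 − 23·86 = 1382, so β₁ = 691/236.
Then β₀ = (86 − 23·(691/236))/7 = 629/236.

β₁ = 2.928, β₀ = 2.665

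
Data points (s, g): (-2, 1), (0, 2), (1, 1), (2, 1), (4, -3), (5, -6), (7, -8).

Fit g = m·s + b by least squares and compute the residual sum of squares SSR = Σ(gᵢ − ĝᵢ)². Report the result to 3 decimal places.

SSR = 15.646

Compute the Gram sums: Σs·s = 99, Σs = 17, Σ1 = 7.
Right-hand side: Σs·g = -97, Σg = -12.
Normal equations: [[99, 17]; [17, 7]]·[m, b]ᵀ = [-97, -12]ᵀ.
det = 99·7 − 17² = 404.
m = ((-97)·7 − 17·(-12))/404 = -475/404; b = (99·(-12) − 17·(-97))/404 = 461/404.
Residuals: -1007/404, 347/404, 209/202, 893/404, 227/404, -255/202, -92/101; SSR = 6321/404.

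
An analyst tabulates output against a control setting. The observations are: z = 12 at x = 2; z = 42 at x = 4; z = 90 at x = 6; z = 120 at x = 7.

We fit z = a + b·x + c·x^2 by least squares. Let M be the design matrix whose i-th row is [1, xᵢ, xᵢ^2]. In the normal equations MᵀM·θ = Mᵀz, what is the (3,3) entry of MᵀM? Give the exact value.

Row 3 ↔ basis x^2, column 3 ↔ basis x^2, so (MᵀM)_{3,3} = Σᵢ (x^2)·(x^2) = (4)·(4) + (16)·(16) + (36)·(36) + (49)·(49) = 3969.

3969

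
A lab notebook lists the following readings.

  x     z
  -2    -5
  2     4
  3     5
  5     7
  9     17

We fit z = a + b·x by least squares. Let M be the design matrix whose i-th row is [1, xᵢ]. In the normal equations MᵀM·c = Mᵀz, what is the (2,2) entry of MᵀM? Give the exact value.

123

Row 2 ↔ basis x, column 2 ↔ basis x, so (MᵀM)_{2,2} = Σᵢ (x)·(x) = (-2)·(-2) + (2)·(2) + (3)·(3) + (5)·(5) + (9)·(9) = 123.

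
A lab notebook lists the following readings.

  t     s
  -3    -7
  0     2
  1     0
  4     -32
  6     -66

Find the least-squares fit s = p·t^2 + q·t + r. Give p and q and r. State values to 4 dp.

p = -1.6124, q = -1.8010, r = 2.2748

MᵀM·[p, q, r]ᵀ = Mᵀs reads: 1634·p + 254·q + 62·r = -2951;  254·p + 62·q + 8·r = -503;  62·p + 8·q + 5·r = -103.
(Σt^2·t^2 = 1634, Σt^2·t = 254, Σt^2 = 62, Σt·t = 62, Σt = 8, Σ1 = 5, Σt^2·s = -2951, Σt·s = -503, Σs = -103.)
Solving the 3×3 system (Gaussian elimination) gives p = -12499/7752, q = -13961/7752, r = 2939/1292.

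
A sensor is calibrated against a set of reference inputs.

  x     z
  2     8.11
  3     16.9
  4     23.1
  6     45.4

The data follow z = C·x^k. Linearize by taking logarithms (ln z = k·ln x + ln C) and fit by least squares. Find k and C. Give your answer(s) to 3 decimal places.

Taking logs, ln z = k·ln x + ln C, so regress ln z on ln x.
Σln x = 4.9698, Σ(ln x)² = 6.8196, Σln z = 11.8758, Σln x·ln z = 15.7462.
Equations: 6.8196·k + 4.9698·ln C = 15.7462;  4.9698·k + 4·ln C = 11.8758.
Δ = 6.8196·4 − (4.9698)² = 2.5794; k = (15.7462·4 − 4.9698·11.8758)/2.5794 = 1.53691, ln C = (6.8196·11.8758 − 4.9698·15.7462)/2.5794 = 1.05940, so C = exp(1.05940) = 2.88463.

k = 1.537, C = 2.885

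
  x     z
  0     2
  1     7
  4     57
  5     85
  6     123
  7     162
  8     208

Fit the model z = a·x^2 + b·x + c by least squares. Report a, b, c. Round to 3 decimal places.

a = 2.992, b = 1.899, c = 1.958

With design matrix M, MᵀM = [[8675, 1261, 191]; [1261, 191, 31]; [191, 31, 7]] and Mᵀz = [28722, 4196, 644]ᵀ.
Inverting the 3×3 Gram matrix, [a, b, c]ᵀ = [71684/23961, 45509/23961, 15641/7987]ᵀ.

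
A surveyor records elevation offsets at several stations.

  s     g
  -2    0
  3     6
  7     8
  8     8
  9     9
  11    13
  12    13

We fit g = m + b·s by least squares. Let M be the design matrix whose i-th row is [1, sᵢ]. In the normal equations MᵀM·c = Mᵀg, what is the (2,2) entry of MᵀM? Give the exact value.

472

Row 2 ↔ basis s, column 2 ↔ basis s, so (MᵀM)_{2,2} = Σᵢ (s)·(s) = (-2)·(-2) + (3)·(3) + (7)·(7) + (8)·(8) + (9)·(9) + (11)·(11) + (12)·(12) = 472.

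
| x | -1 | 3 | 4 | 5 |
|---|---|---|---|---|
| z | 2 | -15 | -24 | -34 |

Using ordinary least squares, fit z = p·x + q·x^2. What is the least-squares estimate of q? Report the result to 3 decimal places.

Normal-equation sums: Σx·x = 51, Σx·x^2 = 215, Σx^2·x^2 = 963.
Moment sums: Σx·z = -313, Σx^2·z = -1367.
So AᵀA·[p, q]ᵀ = Aᵀz: [[51, 215]; [215, 963]]·[p, q]ᵀ = [-313, -1367]ᵀ.
Δ = 51·963 − 215² = 2888.
p = ((-313)·963 − 215·(-1367))/2888 = -3757/1444; q = (51·(-1367) − 215·(-313))/2888 = -1211/1444.

q = -0.839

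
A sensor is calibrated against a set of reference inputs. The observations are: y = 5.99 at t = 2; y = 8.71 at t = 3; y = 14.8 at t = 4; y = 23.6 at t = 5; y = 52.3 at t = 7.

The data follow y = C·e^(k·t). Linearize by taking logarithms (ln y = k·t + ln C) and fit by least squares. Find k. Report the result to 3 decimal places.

k = 0.441

Let Y = ln y. Fitting Y = k·t + ln C by least squares:
Σt = 21.0000, Σ(t)² = 103.0000, Σln y = 13.7674, Σt·ln y = 64.3573.
Normal system: [[103.0000, 21.0000]; [21.0000, 5]]·[k, ln C]ᵀ = [64.3573, 13.7674]ᵀ.
Solving (det = 74.0000): k = 0.44149, ln C = 0.89922.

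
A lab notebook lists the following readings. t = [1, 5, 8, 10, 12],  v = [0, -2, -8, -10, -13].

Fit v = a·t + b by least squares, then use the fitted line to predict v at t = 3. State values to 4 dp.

The normal equations are: 334·a + 36·b = -330;  36·a + 5·b = -33.
Δ = 334·5 − 36² = 374.
a = ((-330)·5 − 36·(-33))/374 = -21/17; b = (334·(-33) − 36·(-330))/374 = 39/17.
At t = 3: v̂ = (-21/17)·(3) + (39/17)·(1) = -24/17.

v̂ = -1.4118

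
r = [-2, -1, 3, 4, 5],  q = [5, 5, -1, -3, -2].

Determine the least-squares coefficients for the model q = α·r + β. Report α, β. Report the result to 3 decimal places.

Forming MᵀM = [[55, 9]; [9, 5]] and Mᵀq = [-40, 4]ᵀ gives MᵀM·[α, β]ᵀ = Mᵀq.
Eliminating β: 5·(row 1) − 9·(row 2) gives 194·α = 5·(-40) − 9·4 = -236, so α = -118/97.
Then β = (4 − 9·(-118/97))/5 = 290/97.

α = -1.216, β = 2.990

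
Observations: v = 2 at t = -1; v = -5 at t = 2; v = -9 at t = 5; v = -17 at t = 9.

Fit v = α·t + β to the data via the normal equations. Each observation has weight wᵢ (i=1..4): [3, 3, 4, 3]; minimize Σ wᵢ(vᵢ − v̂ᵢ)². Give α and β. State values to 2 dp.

α = -1.85, β = -0.29

Compute the Gram sums: Σwᵢ·t·t = 358, Σwᵢ·t = 50, Σwᵢ·1 = 13.
And Σwᵢ·t·v = -675, Σwᵢ·v = -96.
So XᵀWX·[α, β]ᵀ = XᵀWv: [[358, 50]; [50, 13]]·[α, β]ᵀ = [-675, -96]ᵀ.
Determinant 358·13 − 50² = 2154.
α = ((-675)·13 − 50·(-96))/2154 = -1325/718; β = (358·(-96) − 50·(-675))/2154 = -103/359.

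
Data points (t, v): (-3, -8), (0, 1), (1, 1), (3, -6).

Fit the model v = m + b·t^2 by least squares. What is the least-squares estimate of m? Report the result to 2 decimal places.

Compute the Gram sums: Σ1 = 4, Σt^2 = 19, Σt^2·t^2 = 163.
And Σv = -12, Σt^2·v = -125.
So AᵀA·[m, b]ᵀ = Aᵀv: [[4, 19]; [19, 163]]·[m, b]ᵀ = [-12, -125]ᵀ.
det = 4·163 − 19² = 291.
m = ((-12)·163 − 19·(-125))/291 = 419/291; b = (4·(-125) − 19·(-12))/291 = -272/291.

m = 1.44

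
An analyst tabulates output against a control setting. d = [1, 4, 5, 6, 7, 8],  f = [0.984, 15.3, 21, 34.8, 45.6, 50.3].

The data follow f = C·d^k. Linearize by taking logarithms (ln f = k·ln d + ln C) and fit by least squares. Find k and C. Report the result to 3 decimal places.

Linearized form: ln f = k·ln d + ln C. From the 6 transformed points,
AᵀA = [[15.8331, 8.8128]; [8.8128, 6]], rhs = [30.6221, 17.0438]ᵀ  (here Σln d = 8.8128, Σ(ln d)² = 15.8331, Σln f = 17.0438, Σln d·ln f = 30.6221).
Δ = 15.8331·6 − (8.8128)² = 17.3327; k = (30.6221·6 − 8.8128·17.0438)/17.3327 = 1.93441, ln C = (15.8331·17.0438 − 8.8128·30.6221)/17.3327 = -0.00064, so C = exp(-0.00064) = 0.99936.

k = 1.934, C = 0.999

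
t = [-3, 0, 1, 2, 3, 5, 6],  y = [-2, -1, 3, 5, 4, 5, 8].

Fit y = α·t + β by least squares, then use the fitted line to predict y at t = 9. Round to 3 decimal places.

ŷ = 10.643

From the data, Σt·t = 84, Σt = 14, Σ1 = 7.
Right-hand side: Σt·y = 104, Σy = 22.
So XᵀX·[α, β]ᵀ = Xᵀy: [[84, 14]; [14, 7]]·[α, β]ᵀ = [104, 22]ᵀ.
Determinant 84·7 − 14² = 392.
α = (104·7 − 14·22)/392 = 15/14; β = (84·22 − 14·104)/392 = 1.
At t = 9: ŷ = (15/14)·(9) + (1)·(1) = 149/14.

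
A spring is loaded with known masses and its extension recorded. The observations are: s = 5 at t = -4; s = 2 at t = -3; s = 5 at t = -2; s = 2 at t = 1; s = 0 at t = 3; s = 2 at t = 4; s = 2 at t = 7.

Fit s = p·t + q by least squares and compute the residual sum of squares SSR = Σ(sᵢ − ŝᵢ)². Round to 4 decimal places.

SSR = 12.1040

Setting ∂/∂p … = 0 gives: 104·p + 6·q = -12;  6·p + 7·q = 18.
det = 104·7 − 6² = 692.
p = ((-12)·7 − 6·18)/692 = -48/173; q = (104·18 − 6·(-12))/692 = 486/173.
Residuals: 187/173, -284/173, 283/173, -92/173, -342/173, 52/173, 196/173; SSR = 2094/173.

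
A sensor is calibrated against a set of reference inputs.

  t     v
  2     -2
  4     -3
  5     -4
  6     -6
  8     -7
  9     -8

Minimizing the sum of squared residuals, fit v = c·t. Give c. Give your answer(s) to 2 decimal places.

c = -0.88

Entries of MᵀM: Σt·t = 226.
For Mᵀv: Σt·v = -200.
Normal equations: [[226]]·[c]ᵀ = [-200]ᵀ.
c = (-200)/226 = -0.884956.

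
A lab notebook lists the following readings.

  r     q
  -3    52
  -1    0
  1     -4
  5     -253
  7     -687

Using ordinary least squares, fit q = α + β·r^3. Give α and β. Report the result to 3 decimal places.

Forming AᵀA = [[5, 441]; [441, 134005]] and Aᵀq = [-892, -268674]ᵀ gives AᵀA·[α, β]ᵀ = Aᵀq.
det = 5·134005 − 441² = 475544.
α = ((-892)·134005 − 441·(-268674))/475544 = -523613/237772; β = (5·(-268674) − 441·(-892))/475544 = -474999/237772.

α = -2.202, β = -1.998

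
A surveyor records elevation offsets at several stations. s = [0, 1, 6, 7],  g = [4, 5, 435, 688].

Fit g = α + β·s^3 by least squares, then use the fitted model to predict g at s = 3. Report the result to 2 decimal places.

ĝ = 57.45

With design matrix A, AᵀA = [[4, 560]; [560, 164306]] and Aᵀg = [1132, 329949]ᵀ.
det = 4·164306 − 560² = 343624.
α = (1132·164306 − 560·329949)/343624 = 152869/42953; β = (4·329949 − 560·1132)/343624 = 171469/85906.
At s = 3: ĝ = (152869/42953)·(1) + (171469/85906)·(27) = 4935401/85906.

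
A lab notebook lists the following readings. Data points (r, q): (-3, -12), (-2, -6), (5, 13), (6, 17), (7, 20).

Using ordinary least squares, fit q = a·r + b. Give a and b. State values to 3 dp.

a = 3.047, b = -1.522

The normal system XᵀX·[a, b]ᵀ = Xᵀq is [[123, 13]; [13, 5]]·[a, b]ᵀ = [355, 32]ᵀ.
Eliminating b: 5·(row 1) − 13·(row 2) gives 446·a = 5·355 − 13·32 = 1359, so a = 1359/446.
Then b = (32 − 13·(1359/446))/5 = -679/446.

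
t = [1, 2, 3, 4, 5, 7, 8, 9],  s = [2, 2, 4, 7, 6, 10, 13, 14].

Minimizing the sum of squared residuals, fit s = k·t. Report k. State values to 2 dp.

k = 1.51

Entries of MᵀM: Σt·t = 249.
And Σt·s = 376.
Normal equations: [[249]]·[k]ᵀ = [376]ᵀ.
Hence k = 376 / 249 ≈ 1.51004.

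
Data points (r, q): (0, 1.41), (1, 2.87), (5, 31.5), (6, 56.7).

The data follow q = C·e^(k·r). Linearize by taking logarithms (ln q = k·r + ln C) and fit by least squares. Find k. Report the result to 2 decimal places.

Linearized form: ln q = k·r + ln C. From the 4 transformed points,
Over the data: Σr = 12.0000, Σ(r)² = 62.0000, Σln q = 8.8857, Σr·ln q = 42.5309.
Normal system: [[62.0000, 12.0000]; [12.0000, 4]]·[k, ln C]ᵀ = [42.5309, 8.8857]ᵀ.
Solving (det = 104.0000): k = 0.61053, ln C = 0.38981.

k = 0.61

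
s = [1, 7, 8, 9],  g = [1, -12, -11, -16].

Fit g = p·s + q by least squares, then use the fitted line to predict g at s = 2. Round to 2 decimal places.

ĝ = -1.00

From the data, Σs·s = 195, Σs = 25, Σ1 = 4.
For Xᵀg: Σs·g = -315, Σg = -38.
So XᵀX·[p, q]ᵀ = Xᵀg: [[195, 25]; [25, 4]]·[p, q]ᵀ = [-315, -38]ᵀ.
det = 195·4 − 25² = 155.
p = ((-315)·4 − 25·(-38))/155 = -2; q = (195·(-38) − 25·(-315))/155 = 3.
At s = 2: ĝ = (-2)·(2) + (3)·(1) = -1.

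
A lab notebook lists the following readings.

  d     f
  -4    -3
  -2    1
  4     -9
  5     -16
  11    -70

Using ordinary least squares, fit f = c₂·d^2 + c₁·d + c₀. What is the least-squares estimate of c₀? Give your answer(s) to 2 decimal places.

Forming XᵀX = [[15794, 1448, 182]; [1448, 182, 14]; [182, 14, 5]] and Xᵀf = [-9058, -876, -97]ᵀ gives XᵀX·[c₂, c₁, c₀]ᵀ = Xᵀf.
Inverting the 3×3 Gram matrix, [c₂, c₁, c₀]ᵀ = [-5444/10509, -49325/59551, 317209/178653]ᵀ.

c₀ = 1.78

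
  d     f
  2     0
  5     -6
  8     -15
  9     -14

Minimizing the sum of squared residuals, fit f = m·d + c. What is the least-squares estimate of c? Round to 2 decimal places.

c = 4.45

Sums needed: Σd·d = 174, Σd = 24, Σ1 = 4.
Moment sums: Σd·f = -276, Σf = -35.
Eliminating c: 4·(row 1) − 24·(row 2) gives 120·m = 4·(-276) − 24·(-35) = -264, so m = -11/5.
Then c = ((-35) − 24·(-11/5))/4 = 89/20.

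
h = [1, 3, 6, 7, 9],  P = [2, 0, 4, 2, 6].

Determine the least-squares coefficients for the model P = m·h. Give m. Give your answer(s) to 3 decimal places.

m = 0.534

Normal-equation sums: Σh·h = 176.
Right-hand side: Σh·P = 94.
So MᵀM·[m]ᵀ = MᵀP: [[176]]·[m]ᵀ = [94]ᵀ.
m = 94/176 = 0.534091.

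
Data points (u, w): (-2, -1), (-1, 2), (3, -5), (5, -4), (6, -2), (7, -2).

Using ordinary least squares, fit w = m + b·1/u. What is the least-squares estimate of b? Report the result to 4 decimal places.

b = -4.2837

AᵀA·[m, b]ᵀ = Aᵀw reads: 6·m + (-23/35)·b = -12;  (-23/35)·m + (31957/22050)·b = -321/70.
Determinant 6·(31957/22050) − (-23/35)² = 6074/735.
m = ((-12)·(31957/22050) − (-23/35)·(-321/70))/(6074/735) = -149977/60740; b = (6·(-321/70) − (-23/35)·(-12))/(6074/735) = -26019/6074.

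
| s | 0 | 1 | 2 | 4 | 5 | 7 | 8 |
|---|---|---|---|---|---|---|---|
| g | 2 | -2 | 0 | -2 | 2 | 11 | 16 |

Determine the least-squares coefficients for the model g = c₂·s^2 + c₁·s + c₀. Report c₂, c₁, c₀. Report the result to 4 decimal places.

c₂ = 0.6076, c₁ = -3.0320, c₀ = 1.7501

From the data, Σs^2·s^2 = 7395, Σs^2·s = 1053, Σs^2 = 159, Σs·s = 159, Σs = 27, Σ1 = 7.
For Mᵀg: Σs^2·g = 1579, Σs·g = 205, Σg = 27.
MᵀM·[c₂, c₁, c₀]ᵀ = Mᵀg becomes [[7395, 1053, 159]; [1053, 159, 27]; [159, 27, 7]]·[c₂, c₁, c₀]ᵀ = [1579, 205, 27]ᵀ.
Row-reducing yields c₂ = 5033/8283, c₁ = -25114/8283, c₀ = 4832/2761.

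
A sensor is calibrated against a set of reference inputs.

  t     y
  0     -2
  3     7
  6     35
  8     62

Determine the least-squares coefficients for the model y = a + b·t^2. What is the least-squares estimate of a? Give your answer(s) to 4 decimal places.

The normal equations are: 4·a + 109·b = 102;  109·a + 5473·b = 5291.
(Σ1 = 4, Σt^2 = 109, Σt^2·t^2 = 5473, Σy = 102, Σt^2·y = 5291.)
Eliminating b: 5473·(row 1) − 109·(row 2) gives 10011·a = 5473·102 − 109·5291 = -18473, so a = -18473/10011.
Then b = (5291 − 109·(-18473/10011))/5473 = 10046/10011.

a = -1.8453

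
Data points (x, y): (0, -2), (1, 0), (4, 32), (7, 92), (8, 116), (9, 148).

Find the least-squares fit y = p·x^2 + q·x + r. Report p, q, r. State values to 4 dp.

p = 1.6252, q = 2.0304, r = -2.6326

From the data, Σx^2·x^2 = 13315, Σx^2·x = 1649, Σx^2 = 211, Σx·x = 211, Σx = 29, Σ1 = 6.
Right-hand side: Σx^2·y = 24432, Σx·y = 3032, Σy = 386.
MᵀM·[p, q, r]ᵀ = Mᵀy becomes [[13315, 1649, 211]; [1649, 211, 29]; [211, 29, 6]]·[p, q, r]ᵀ = [24432, 3032, 386]ᵀ.
Solving the 3×3 system (Gaussian elimination) gives p = 1058/651, q = 33044/16275, r = -14282/5425.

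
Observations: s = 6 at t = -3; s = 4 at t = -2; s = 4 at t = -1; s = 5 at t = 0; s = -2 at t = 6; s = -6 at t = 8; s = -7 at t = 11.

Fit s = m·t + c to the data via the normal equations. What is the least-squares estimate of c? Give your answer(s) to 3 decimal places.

c = 3.203

MᵀM·[m, c]ᵀ = Mᵀs reads: 235·m + 19·c = -167;  19·m + 7·c = 4.
(Σt·t = 235, Σt = 19, Σ1 = 7, Σt·s = -167, Σs = 4.)
Eliminating c: 7·(row 1) − 19·(row 2) gives 1284·m = 7·(-167) − 19·4 = -1245, so m = -415/428.
Then c = (4 − 19·(-415/428))/7 = 1371/428.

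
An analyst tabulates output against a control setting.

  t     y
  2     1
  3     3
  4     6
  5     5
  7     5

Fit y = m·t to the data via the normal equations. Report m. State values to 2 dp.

m = 0.92

Sums needed: Σt·t = 103.
For Xᵀy: Σt·y = 95.
Hence m = 95 / 103 ≈ 0.92233.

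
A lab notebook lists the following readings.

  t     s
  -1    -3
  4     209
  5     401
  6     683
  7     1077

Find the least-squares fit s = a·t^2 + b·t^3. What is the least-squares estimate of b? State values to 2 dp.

Entries of AᵀA: Σt^2·t^2 = 4579, Σt^2·t^3 = 28731, Σt^3·t^3 = 184027.
Moment sums: Σt^2·s = 90727, Σt^3·s = 580443.
So AᵀA·[a, b]ᵀ = Aᵀs: [[4579, 28731]; [28731, 184027]]·[a, b]ᵀ = [90727, 580443]ᵀ.
Δ = 4579·184027 − 28731² = 17189272.
a = (90727·184027 − 28731·580443)/17189272 = 4877449/4297318; b = (4579·580443 − 28731·90727)/17189272 = 12792765/4297318.

b = 2.98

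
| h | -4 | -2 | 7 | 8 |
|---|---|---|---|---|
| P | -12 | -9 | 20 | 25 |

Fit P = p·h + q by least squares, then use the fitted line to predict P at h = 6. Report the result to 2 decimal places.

P̂ = 17.71

Forming XᵀX = [[133, 9]; [9, 4]] and XᵀP = [406, 24]ᵀ gives XᵀX·[p, q]ᵀ = XᵀP.
Δ = 133·4 − 9² = 451.
p = (406·4 − 9·24)/451 = 128/41; q = (133·24 − 9·406)/451 = -42/41.
At h = 6: P̂ = (128/41)·(6) + (-42/41)·(1) = 726/41.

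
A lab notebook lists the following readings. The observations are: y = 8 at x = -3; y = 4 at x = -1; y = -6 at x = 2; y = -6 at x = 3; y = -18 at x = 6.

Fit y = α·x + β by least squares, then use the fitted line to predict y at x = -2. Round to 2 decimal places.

ŷ = 6.13

The normal equations are: 59·α + 7·β = -166;  7·α + 5·β = -18.
(Σx·x = 59, Σx = 7, Σ1 = 5, Σx·y = -166, Σy = -18.)
Δ = 59·5 − 7² = 246.
α = ((-166)·5 − 7·(-18))/246 = -352/123; β = (59·(-18) − 7·(-166))/246 = 50/123.
At x = -2: ŷ = (-352/123)·(-2) + (50/123)·(1) = 754/123.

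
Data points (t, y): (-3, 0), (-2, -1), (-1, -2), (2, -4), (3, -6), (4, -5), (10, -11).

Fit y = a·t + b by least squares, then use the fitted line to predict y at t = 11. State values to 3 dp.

Compute the Gram sums: Σt·t = 143, Σt = 13, Σ1 = 7.
And Σt·y = -152, Σy = -29.
So MᵀM·[a, b]ᵀ = Mᵀy: [[143, 13]; [13, 7]]·[a, b]ᵀ = [-152, -29]ᵀ.
Δ = 143·7 − 13² = 832.
a = ((-152)·7 − 13·(-29))/832 = -687/832; b = (143·(-29) − 13·(-152))/832 = -167/64.
At t = 11: ŷ = (-687/832)·(11) + (-167/64)·(1) = -152/13.

ŷ = -11.692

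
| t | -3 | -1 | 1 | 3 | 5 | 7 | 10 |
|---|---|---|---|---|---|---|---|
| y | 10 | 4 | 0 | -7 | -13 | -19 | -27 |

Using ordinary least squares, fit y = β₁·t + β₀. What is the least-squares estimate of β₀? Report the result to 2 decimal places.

With design matrix A, AᵀA = [[194, 22]; [22, 7]] and Aᵀy = [-523, -52]ᵀ.
det = 194·7 − 22² = 874.
β₁ = ((-523)·7 − 22·(-52))/874 = -2517/874; β₀ = (194·(-52) − 22·(-523))/874 = 709/437.

β₀ = 1.62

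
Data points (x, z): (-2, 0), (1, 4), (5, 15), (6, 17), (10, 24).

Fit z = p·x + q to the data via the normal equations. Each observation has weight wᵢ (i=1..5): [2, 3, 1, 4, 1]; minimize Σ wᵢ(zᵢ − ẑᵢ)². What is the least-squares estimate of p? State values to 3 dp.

p = 2.178

Entries of MᵀWM: Σwᵢ·x·x = 280, Σwᵢ·x = 38, Σwᵢ·1 = 11.
And Σwᵢ·x·z = 735, Σwᵢ·z = 119.
Normal equations: [[280, 38]; [38, 11]]·[p, q]ᵀ = [735, 119]ᵀ.
Determinant 280·11 − 38² = 1636.
p = (735·11 − 38·119)/1636 = 3563/1636; q = (280·119 − 38·735)/1636 = 2695/818.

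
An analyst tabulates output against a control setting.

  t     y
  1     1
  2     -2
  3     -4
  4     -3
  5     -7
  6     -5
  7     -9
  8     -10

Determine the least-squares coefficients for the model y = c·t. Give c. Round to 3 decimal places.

c = -1.152

Forming XᵀX = [[204]] and Xᵀy = [-235]ᵀ gives XᵀX·[c]ᵀ = Xᵀy.
c = (-235)/204 = -1.15196.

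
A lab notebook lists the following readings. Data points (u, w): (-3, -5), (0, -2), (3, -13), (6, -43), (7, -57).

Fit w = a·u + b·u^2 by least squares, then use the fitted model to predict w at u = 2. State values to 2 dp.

ŵ = -6.52

Forming XᵀX = [[103, 559]; [559, 3859]] and Xᵀw = [-681, -4503]ᵀ gives XᵀX·[a, b]ᵀ = Xᵀw.
Δ = 103·3859 − 559² = 84996.
a = ((-681)·3859 − 559·(-4503))/84996 = -18467/14166; b = (103·(-4503) − 559·(-681))/84996 = -13855/14166.
At u = 2: ŵ = (-18467/14166)·(2) + (-13855/14166)·(4) = -46177/7083.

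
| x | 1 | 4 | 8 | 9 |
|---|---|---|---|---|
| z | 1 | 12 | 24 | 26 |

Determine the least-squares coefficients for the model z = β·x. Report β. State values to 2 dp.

The normal system MᵀM·[β]ᵀ = Mᵀz is [[162]]·[β]ᵀ = [475]ᵀ.
β = 475/162 = 2.9321.

β = 2.93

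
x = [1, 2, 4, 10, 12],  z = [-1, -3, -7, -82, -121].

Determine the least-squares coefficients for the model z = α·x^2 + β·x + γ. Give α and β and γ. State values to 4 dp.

Normal-equation sums: Σx^2·x^2 = 31009, Σx^2·x = 2801, Σx^2 = 265, Σx·x = 265, Σx = 29, Σ1 = 5.
And Σx^2·z = -25749, Σx·z = -2307, Σz = -214.
So AᵀA·[α, β, γ]ᵀ = Aᵀz: [[31009, 2801, 265]; [2801, 265, 29]; [265, 29, 5]]·[α, β, γ]ᵀ = [-25749, -2307, -214]ᵀ.
Inverting the 3×3 Gram matrix, [α, β, γ]ᵀ = [-2823/2644, 7751/2644, -2125/661]ᵀ.

α = -1.0677, β = 2.9315, γ = -3.2148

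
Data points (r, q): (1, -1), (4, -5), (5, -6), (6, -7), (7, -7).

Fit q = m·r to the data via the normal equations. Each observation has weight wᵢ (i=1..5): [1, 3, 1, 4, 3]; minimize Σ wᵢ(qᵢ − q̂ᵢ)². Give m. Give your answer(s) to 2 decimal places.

m = -1.11

Compute the Gram sums: Σwᵢ·r·r = 365.
Right-hand side: Σwᵢ·r·q = -406.
m = (-406)/365 = -1.11233.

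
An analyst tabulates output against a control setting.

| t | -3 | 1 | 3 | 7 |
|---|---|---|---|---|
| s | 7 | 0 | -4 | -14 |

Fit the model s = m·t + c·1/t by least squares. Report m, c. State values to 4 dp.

m = -2.0456, c = 2.0244

With design matrix A, AᵀA = [[68, 4]; [4, 548/441]] and Aᵀs = [-131, -17/3]ᵀ.
Δ = 68·(548/441) − 4² = 30208/441.
m = ((-131)·(548/441) − 4·(-17/3))/(30208/441) = -1931/944; c = (68·(-17/3) − 4·(-131))/(30208/441) = 1911/944.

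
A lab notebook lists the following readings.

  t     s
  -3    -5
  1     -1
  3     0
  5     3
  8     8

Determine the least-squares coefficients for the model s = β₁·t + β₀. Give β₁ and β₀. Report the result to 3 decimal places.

The normal system XᵀX·[β₁, β₀]ᵀ = Xᵀs is [[108, 14]; [14, 5]]·[β₁, β₀]ᵀ = [93, 5]ᵀ.
det = 108·5 − 14² = 344.
β₁ = (93·5 − 14·5)/344 = 395/344; β₀ = (108·5 − 14·93)/344 = -381/172.

β₁ = 1.148, β₀ = -2.215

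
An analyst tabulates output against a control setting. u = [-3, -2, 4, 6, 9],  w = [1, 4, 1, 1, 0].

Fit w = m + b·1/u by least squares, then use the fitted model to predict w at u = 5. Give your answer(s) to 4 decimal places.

ŵ = 0.5265

Compute the Gram sums: Σ1 = 5, Σ1/u = -11/36, Σ1/u·1/u = 601/1296.
Moment sums: Σw = 7, Σ1/u·w = -23/12.
Normal equations: [[5, -11/36]; [-11/36, 601/1296]]·[m, b]ᵀ = [7, -23/12]ᵀ.
Eliminating b: (601/1296)·(row 1) − (-11/36)·(row 2) gives (721/324)·m = (601/1296)·7 − (-11/36)·(-23/12) = 431/162, so m = 862/721.
Then b = ((-23/12) − (-11/36)·(862/721))/(601/1296) = -2412/721.
At u = 5: ŵ = (862/721)·(1) + (-2412/721)·(1/5) = 1898/3605.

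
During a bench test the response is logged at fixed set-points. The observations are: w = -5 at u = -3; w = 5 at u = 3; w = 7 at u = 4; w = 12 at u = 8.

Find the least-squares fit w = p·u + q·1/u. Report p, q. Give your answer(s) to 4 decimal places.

p = 1.4828, q = 2.1711

MᵀM·[p, q]ᵀ = Mᵀw reads: 98·p + 4·q = 154;  4·p + (173/576)·q = 79/12.
det = 98·(173/576) − 4² = 3869/288.
p = (154·(173/576) − 4·(79/12))/(3869/288) = 5737/3869; q = (98·(79/12) − 4·154)/(3869/288) = 8400/3869.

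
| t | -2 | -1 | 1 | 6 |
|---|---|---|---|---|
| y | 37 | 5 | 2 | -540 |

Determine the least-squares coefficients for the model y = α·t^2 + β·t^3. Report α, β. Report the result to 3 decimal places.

The normal system AᵀA·[α, β]ᵀ = Aᵀy is [[1314, 7744]; [7744, 46722]]·[α, β]ᵀ = [-19285, -116939]ᵀ.
Determinant 1314·46722 − 7744² = 1423172.
α = ((-19285)·46722 − 7744·(-116939))/1423172 = 2270923/711586; β = (1314·(-116939) − 7744·(-19285))/1423172 = -2157403/711586.

α = 3.191, β = -3.032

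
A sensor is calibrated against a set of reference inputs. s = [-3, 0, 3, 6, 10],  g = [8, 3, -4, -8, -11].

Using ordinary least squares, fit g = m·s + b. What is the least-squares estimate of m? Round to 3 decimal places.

Sums needed: Σs·s = 154, Σs = 16, Σ1 = 5.
For Aᵀg: Σs·g = -194, Σg = -12.
Normal equations: [[154, 16]; [16, 5]]·[m, b]ᵀ = [-194, -12]ᵀ.
Δ = 154·5 − 16² = 514.
m = ((-194)·5 − 16·(-12))/514 = -389/257; b = (154·(-12) − 16·(-194))/514 = 628/257.

m = -1.514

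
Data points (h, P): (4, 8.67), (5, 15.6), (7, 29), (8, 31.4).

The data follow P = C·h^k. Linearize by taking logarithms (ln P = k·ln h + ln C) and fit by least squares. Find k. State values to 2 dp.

k = 1.88

Taking logs, ln P = k·ln h + ln C, so regress ln P on ln h.
Σln h = 7.0211, Σ(ln h)² = 12.6227, Σln P = 11.7212, Σln h·ln P = 21.1357.
Equations: 12.6227·k + 7.0211·ln C = 21.1357;  7.0211·k + 4·ln C = 11.7212.
Δ = 12.6227·4 − (7.0211)² = 1.1954; k = (21.1357·4 − 7.0211·11.7212)/1.1954 = 1.87962, ln C = (12.6227·11.7212 − 7.0211·21.1357)/1.1954 = -0.36894.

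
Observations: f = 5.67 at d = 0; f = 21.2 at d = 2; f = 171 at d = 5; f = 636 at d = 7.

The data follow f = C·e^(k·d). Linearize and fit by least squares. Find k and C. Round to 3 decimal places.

k = 0.678, C = 5.611

Taking logs, ln f = k·d + ln C, so regress ln f on d.
Σd = 14.0000, Σ(d)² = 78.0000, Σln f = 16.3861, Σd·ln f = 77.0027.
Equations: 78.0000·k + 14.0000·ln C = 77.0027;  14.0000·k + 4·ln C = 16.3861.
Δ = 78.0000·4 − (14.0000)² = 116.0000; k = (77.0027·4 − 14.0000·16.3861)/116.0000 = 0.67764, ln C = (78.0000·16.3861 − 14.0000·77.0027)/116.0000 = 1.72478, so C = exp(1.72478) = 5.61127.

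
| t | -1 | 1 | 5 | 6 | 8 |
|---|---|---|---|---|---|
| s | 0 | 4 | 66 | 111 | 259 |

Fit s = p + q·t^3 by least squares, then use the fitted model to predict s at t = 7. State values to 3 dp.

Entries of MᵀM: Σ1 = 5, Σt^3 = 853, Σt^3·t^3 = 324427.
And Σs = 440, Σt^3·s = 164838.
Normal equations: [[5, 853]; [853, 324427]]·[p, q]ᵀ = [440, 164838]ᵀ.
det = 5·324427 − 853² = 894526.
p = (440·324427 − 853·164838)/894526 = 1070533/447263; q = (5·164838 − 853·440)/894526 = 224435/447263.
At t = 7: ŝ = (1070533/447263)·(1) + (224435/447263)·(343) = 78051738/447263.

ŝ = 174.510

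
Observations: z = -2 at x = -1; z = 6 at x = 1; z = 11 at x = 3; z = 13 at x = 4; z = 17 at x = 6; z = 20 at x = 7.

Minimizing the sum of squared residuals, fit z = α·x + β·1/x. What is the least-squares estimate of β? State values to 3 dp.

β = 1.400

Entries of MᵀM: Σx·x = 112, Σx·1/x = 6, Σ1/x·1/x = 15677/7056.
Right-hand side: Σx·z = 335, Σ1/x·z = 577/28.
det = 112·(15677/7056) − 6² = 13409/63.
α = (335·(15677/7056) − 6·(577/28))/(13409/63) = 4379371/1501808; β = (112·(577/28) − 6·335)/(13409/63) = 18774/13409.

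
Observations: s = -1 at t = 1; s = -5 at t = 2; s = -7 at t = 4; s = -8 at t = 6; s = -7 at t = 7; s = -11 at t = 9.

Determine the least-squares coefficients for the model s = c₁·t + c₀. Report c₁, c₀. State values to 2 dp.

Forming XᵀX = [[187, 29]; [29, 6]] and Xᵀs = [-235, -39]ᵀ gives XᵀX·[c₁, c₀]ᵀ = Xᵀs.
Determinant 187·6 − 29² = 281.
c₁ = ((-235)·6 − 29·(-39))/281 = -279/281; c₀ = (187·(-39) − 29·(-235))/281 = -478/281.

c₁ = -0.99, c₀ = -1.70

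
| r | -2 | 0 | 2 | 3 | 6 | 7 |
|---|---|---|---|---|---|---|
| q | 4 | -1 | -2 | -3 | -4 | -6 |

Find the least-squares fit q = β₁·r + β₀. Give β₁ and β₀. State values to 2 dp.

Normal-equation sums: Σr·r = 102, Σr = 16, Σ1 = 6.
For Aᵀq: Σr·q = -87, Σq = -12.
Δ = 102·6 − 16² = 356.
β₁ = ((-87)·6 − 16·(-12))/356 = -165/178; β₀ = (102·(-12) − 16·(-87))/356 = 42/89.

β₁ = -0.93, β₀ = 0.47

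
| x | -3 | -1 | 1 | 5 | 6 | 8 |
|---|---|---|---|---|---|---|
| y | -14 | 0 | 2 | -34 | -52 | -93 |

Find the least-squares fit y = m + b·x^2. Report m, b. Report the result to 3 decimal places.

The normal system MᵀM·[m, b]ᵀ = Mᵀy is [[6, 136]; [136, 6100]]·[m, b]ᵀ = [-191, -8798]ᵀ.
Determinant 6·6100 − 136² = 18104.
m = ((-191)·6100 − 136·(-8798))/18104 = 7857/4526; b = (6·(-8798) − 136·(-191))/18104 = -6703/4526.

m = 1.736, b = -1.481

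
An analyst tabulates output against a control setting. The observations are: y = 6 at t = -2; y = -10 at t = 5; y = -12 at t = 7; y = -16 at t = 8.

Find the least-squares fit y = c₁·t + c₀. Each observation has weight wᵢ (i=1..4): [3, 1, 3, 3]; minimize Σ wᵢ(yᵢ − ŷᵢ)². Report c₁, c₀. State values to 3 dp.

Normal-equation sums: Σwᵢ·t·t = 376, Σwᵢ·t = 44, Σwᵢ·1 = 10.
For AᵀWy: Σwᵢ·t·y = -722, Σwᵢ·y = -76.
det = 376·10 − 44² = 1824.
c₁ = ((-722)·10 − 44·(-76))/1824 = -17/8; c₀ = (376·(-76) − 44·(-722))/1824 = 7/4.

c₁ = -2.125, c₀ = 1.750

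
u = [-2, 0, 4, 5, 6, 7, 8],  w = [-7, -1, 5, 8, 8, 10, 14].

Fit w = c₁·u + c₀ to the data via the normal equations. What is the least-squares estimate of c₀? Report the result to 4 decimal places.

Compute the Gram sums: Σu·u = 194, Σu = 28, Σ1 = 7.
Moment sums: Σu·w = 304, Σw = 37.
det = 194·7 − 28² = 574.
c₁ = (304·7 − 28·37)/574 = 78/41; c₀ = (194·37 − 28·304)/574 = -667/287.

c₀ = -2.3240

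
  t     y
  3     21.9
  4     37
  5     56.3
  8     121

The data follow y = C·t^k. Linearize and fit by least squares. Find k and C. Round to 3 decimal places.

Taking logs, ln y = k·ln t + ln C, so regress ln y on ln t.
Σln t = 6.1738, Σ(ln t)² = 10.0431, Σln y = 15.5239, Σln t·ln y = 24.8564.
Equations: 10.0431·k + 6.1738·ln C = 24.8564;  6.1738·k + 4·ln C = 15.5239.
Δ = 10.0431·4 − (6.1738)² = 2.0569; k = (24.8564·4 − 6.1738·15.5239)/2.0569 = 1.74259, ln C = (10.0431·15.5239 − 6.1738·24.8564)/2.0569 = 1.19138, so C = exp(1.19138) = 3.29163.

k = 1.743, C = 3.292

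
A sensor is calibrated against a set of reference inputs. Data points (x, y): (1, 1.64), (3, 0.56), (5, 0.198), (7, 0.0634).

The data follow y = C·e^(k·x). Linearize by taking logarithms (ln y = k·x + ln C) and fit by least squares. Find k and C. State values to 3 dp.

Taking logs, ln y = k·x + ln C, so regress ln y on x.
XᵀX = [[84.0000, 16.0000]; [16.0000, 4]], rhs = [-28.6502, -4.4629]ᵀ  (here Σx = 16.0000, Σ(x)² = 84.0000, Σln y = -4.4629, Σx·ln y = -28.6502).
Solving (det = 80.0000): k = -0.53993, ln C = 1.04400, so C = exp(1.04400) = 2.84056.

k = -0.540, C = 2.841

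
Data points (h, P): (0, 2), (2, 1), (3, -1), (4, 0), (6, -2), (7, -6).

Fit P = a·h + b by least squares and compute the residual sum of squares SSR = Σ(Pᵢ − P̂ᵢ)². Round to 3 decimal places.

SSR = 7.330

Setting ∂/∂a … = 0 gives: 114·a + 22·b = -55;  22·a + 6·b = -6.
(Σh·h = 114, Σh = 22, Σ1 = 6, Σh·P = -55, ΣP = -6.)
Δ = 114·6 − 22² = 200.
a = ((-55)·6 − 22·(-6))/200 = -99/100; b = (114·(-6) − 22·(-55))/200 = 263/100.
Residuals: -63/100, 7/20, -33/50, 133/100, 131/100, -17/10; SSR = 733/100.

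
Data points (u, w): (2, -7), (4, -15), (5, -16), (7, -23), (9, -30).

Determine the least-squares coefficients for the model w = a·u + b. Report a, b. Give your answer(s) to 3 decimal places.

a = -3.205, b = -0.890

Sums needed: Σu·u = 175, Σu = 27, Σ1 = 5.
Moment sums: Σu·w = -585, Σw = -91.
Eliminating b: 5·(row 1) − 27·(row 2) gives 146·a = 5·(-585) − 27·(-91) = -468, so a = -234/73.
Then b = ((-91) − 27·(-234/73))/5 = -65/73.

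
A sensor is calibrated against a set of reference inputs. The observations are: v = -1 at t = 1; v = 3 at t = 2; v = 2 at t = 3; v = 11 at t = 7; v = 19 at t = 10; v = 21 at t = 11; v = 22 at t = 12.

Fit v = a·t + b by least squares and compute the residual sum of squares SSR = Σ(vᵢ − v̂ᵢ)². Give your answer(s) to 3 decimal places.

From the data, Σt·t = 428, Σt = 46, Σ1 = 7.
And Σt·v = 773, Σv = 77.
AᵀA·[a, b]ᵀ = Aᵀv becomes [[428, 46]; [46, 7]]·[a, b]ᵀ = [773, 77]ᵀ.
Eliminating b: 7·(row 1) − 46·(row 2) gives 880·a = 7·773 − 46·77 = 1869, so a = 1869/880.
Then b = (77 − 46·(1869/880))/7 = -1301/440.
Residuals: -147/880, 94/55, -249/176, -801/880, 79/110, 523/880, -233/440; SSR = 6097/880.

SSR = 6.928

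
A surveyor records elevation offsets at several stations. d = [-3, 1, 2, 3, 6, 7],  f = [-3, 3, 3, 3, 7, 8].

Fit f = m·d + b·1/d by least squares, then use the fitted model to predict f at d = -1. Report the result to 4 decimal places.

f̂ = -2.6413

Entries of AᵀA: Σd·d = 108, Σd·1/d = 6, Σ1/d·1/d = 149/98.
Moment sums: Σd·f = 125, Σ1/d·f = 185/21.
Normal equations: [[108, 6]; [6, 149/98]]·[m, b]ᵀ = [125, 185/21]ᵀ.
Determinant 108·(149/98) − 6² = 6282/49.
m = (125·(149/98) − 6·(185/21))/(6282/49) = 13445/12564; b = (108·(185/21) − 6·125)/(6282/49) = 1645/1047.
At d = -1: f̂ = (13445/12564)·(-1) + (1645/1047)·(-1) = -33185/12564.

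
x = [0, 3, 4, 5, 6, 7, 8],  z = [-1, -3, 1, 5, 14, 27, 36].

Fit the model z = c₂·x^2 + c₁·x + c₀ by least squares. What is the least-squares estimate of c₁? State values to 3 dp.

Sums needed: Σx^2·x^2 = 8755, Σx^2·x = 1287, Σx^2 = 199, Σx·x = 199, Σx = 33, Σ1 = 7.
Right-hand side: Σx^2·z = 4245, Σx·z = 581, Σz = 79.
So AᵀA·[c₂, c₁, c₀]ᵀ = Aᵀz: [[8755, 1287, 199]; [1287, 199, 33]; [199, 33, 7]]·[c₂, c₁, c₀]ᵀ = [4245, 581, 79]ᵀ.
Inverting the 3×3 Gram matrix, [c₂, c₁, c₀]ᵀ = [24602/22449, -29937/7483, -3236/3207]ᵀ.

c₁ = -4.001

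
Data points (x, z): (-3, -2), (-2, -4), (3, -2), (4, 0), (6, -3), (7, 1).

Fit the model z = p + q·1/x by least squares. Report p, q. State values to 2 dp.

p = -1.70, q = 2.99

The normal equations are: 6·p + (5/84)·q = -10;  (5/84)·p + (457/784)·q = 23/14.
(Σ1 = 6, Σ1/x = 5/84, Σ1/x·1/x = 457/784, Σz = -10, Σ1/x·z = 23/14.)
Eliminating q: (457/784)·(row 1) − (5/84)·(row 2) gives (24653/7056)·p = (457/784)·(-10) − (5/84)·(23/14) = -3485/588, so p = -41820/24653.
Then q = ((23/14) − (5/84)·(-41820/24653))/(457/784) = 73752/24653.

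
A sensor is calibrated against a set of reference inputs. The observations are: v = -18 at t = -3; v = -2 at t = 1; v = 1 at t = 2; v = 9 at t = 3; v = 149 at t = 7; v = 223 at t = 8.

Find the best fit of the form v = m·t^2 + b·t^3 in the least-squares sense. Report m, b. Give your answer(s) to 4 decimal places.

m = -0.4700, b = 0.4965

The normal system AᵀA·[m, b]ᵀ = Aᵀv is [[6676, 49608]; [49608, 381316]]·[m, b]ᵀ = [21494, 166018]ᵀ.
det = 6676·381316 − 49608² = 84711952.
m = (21494·381316 − 49608·166018)/84711952 = -382835/814538; b = (6676·166018 − 49608·21494)/84711952 = 5257727/10588994.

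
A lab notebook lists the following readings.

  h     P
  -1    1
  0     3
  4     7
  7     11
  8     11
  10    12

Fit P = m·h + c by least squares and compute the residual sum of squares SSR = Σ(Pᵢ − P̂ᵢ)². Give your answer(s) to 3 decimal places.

Normal-equation sums: Σh·h = 230, Σh = 28, Σ1 = 6.
And Σh·P = 312, ΣP = 45.
Normal equations: [[230, 28]; [28, 6]]·[m, c]ᵀ = [312, 45]ᵀ.
Eliminating c: 6·(row 1) − 28·(row 2) gives 596·m = 6·312 − 28·45 = 612, so m = 153/149.
Then c = (45 − 28·(153/149))/6 = 807/298.
Residuals: -203/298, 87/298, 55/298, 329/298, 23/298, -291/298; SSR = 823/298.

SSR = 2.762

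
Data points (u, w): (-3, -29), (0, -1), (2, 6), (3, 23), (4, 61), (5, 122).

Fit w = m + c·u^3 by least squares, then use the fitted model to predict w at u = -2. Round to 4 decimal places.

ŵ = -10.1006

Normal-equation sums: Σ1 = 6, Σu^3 = 197, Σu^3·u^3 = 21243.
Moment sums: Σw = 182, Σu^3·w = 20606.
MᵀM·[m, c]ᵀ = Mᵀw becomes [[6, 197]; [197, 21243]]·[m, c]ᵀ = [182, 20606]ᵀ.
Eliminating c: 21243·(row 1) − 197·(row 2) gives 88649·m = 21243·182 − 197·20606 = -193156, so m = -193156/88649.
Then c = (20606 − 197·(-193156/88649))/21243 = 87782/88649.
At u = -2: ŵ = (-193156/88649)·(1) + (87782/88649)·(-8) = -895412/88649.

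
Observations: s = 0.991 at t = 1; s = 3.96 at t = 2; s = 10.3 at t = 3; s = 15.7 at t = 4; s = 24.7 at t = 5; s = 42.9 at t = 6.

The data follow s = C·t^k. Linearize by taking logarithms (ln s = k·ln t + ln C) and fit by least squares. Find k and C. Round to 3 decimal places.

k = 2.057, C = 0.981

With ln sᵢ as the transformed response and ln tᵢ as the regressor:
AᵀA = [[9.4099, 6.5793]; [6.5793, 6]], rhs = [19.2296, 13.4187]ᵀ  (here Σln t = 6.5793, Σ(ln t)² = 9.4099, Σln s = 13.4187, Σln t·ln s = 19.2296).
Slope k = (n·Σln t·ln s − Σln t·Σln s)/(n·Σ(ln t)² − (Σln t)²) = (6·19.2296 − 6.5793·13.4187)/13.1729 = 2.05670; ln C = (Σln s − k·Σln t)/n = -0.01881, so C = exp(-0.01881) = 0.98137.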